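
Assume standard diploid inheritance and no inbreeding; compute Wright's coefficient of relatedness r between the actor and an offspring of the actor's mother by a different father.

0.25

Each parent–offspring link contributes a factor of 1/2, and independent paths through distinct common ancestors add.
Half-sibs share one parent — one path of length 2: r = (1/2)^2 = 1/4.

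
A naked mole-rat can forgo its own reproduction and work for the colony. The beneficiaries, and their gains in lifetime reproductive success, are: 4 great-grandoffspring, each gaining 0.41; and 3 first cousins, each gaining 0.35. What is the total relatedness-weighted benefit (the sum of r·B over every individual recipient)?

r to a great-grandoffspring = 1/8 (three parent–offspring links: r = (1/2)^3 = 1/8).
r to a first cousin = 1/8 (first cousins share one grandparent pair — two paths of length 4: r = 2·(1/2)^4 = 1/8).
Summing one r·B term per recipient: 4·0.125·0.41 + 3·0.125·0.35 = 0.33625.

0.33625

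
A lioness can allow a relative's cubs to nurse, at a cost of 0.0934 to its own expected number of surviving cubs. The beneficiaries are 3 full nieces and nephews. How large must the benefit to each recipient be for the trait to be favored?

0.1245

r to a full niece or nephew = 0.25 (full aunt/uncle↔niece/nephew: two paths of length 3 through the shared grandparent pair: r = 2·(1/2)^3 = 1/4).
Hamilton's rule with n recipients of equal r: n·r·B > C, so B > C/(n·r) = 0.0934/(3·0.25) = 0.1245.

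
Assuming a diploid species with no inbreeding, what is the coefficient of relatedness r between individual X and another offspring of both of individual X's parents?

Each parent–offspring link contributes a factor of 1/2, and independent paths through distinct common ancestors add.
Full sibs share both parents — two paths of length 2: r = 2·(1/2)^2 = 1/2.

0.5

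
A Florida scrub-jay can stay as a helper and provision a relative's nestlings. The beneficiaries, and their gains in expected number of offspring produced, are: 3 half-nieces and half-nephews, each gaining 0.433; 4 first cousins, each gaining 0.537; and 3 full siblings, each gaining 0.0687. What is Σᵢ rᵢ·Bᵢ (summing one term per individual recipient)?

0.533925

r to a half-niece or half-nephew = 0.125 (half-aunt/uncle↔niece/nephew: one path of length 3: r = (1/2)^3 = 1/8).
r to a first cousin = 1/8 (first cousins share one grandparent pair — two paths of length 4: r = 2·(1/2)^4 = 1/8).
r to a full sibling = 0.5 (full sibs share both parents — two paths of length 2: r = 2·(1/2)^2 = 1/2).
Summing one r·B term per recipient: 3·0.125·0.433 + 4·0.125·0.537 + 3·0.5·0.0687 = 0.533925.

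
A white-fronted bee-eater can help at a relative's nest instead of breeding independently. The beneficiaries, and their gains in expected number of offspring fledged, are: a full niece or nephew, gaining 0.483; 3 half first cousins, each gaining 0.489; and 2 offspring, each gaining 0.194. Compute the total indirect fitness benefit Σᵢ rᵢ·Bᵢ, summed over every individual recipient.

r to a full niece or nephew = 0.25 (full aunt/uncle↔niece/nephew: two paths of length 3 through the shared grandparent pair: r = 2·(1/2)^3 = 1/4).
r to a half first cousin = 0.0625 (half first cousins share one grandparent — one path of length 4: r = (1/2)^4 = 1/16).
r to an offspring = 1/2 (one parent–offspring link: r = (1/2)^1 = 1/2).
Summing one r·B term per recipient: 1·0.25·0.483 + 3·0.0625·0.489 + 2·0.5·0.194 = 0.4064375.

0.4064375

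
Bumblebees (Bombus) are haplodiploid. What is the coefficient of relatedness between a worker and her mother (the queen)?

One meiotic link between diploid queen and diploid daughter: r = 1/2.

0.5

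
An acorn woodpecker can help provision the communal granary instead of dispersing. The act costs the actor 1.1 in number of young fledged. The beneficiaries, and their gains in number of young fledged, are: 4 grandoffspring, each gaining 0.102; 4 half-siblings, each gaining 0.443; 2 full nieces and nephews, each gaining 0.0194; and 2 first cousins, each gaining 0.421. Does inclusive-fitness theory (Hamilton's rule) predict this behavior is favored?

No

Hamilton's rule: the trait is favored when the sum of r·B over every recipient exceeds the actor's cost C.
r to a grandoffspring = 1/4 (two parent–offspring links: r = (1/2)^2 = 1/4).
r to a half-sibling = 0.25 (half-sibs share one parent — one path of length 2: r = (1/2)^2 = 1/4).
r to a full niece or nephew = 1/4 (full aunt/uncle↔niece/nephew: two paths of length 3 through the shared grandparent pair: r = 2·(1/2)^3 = 1/4).
r to a first cousin = 0.125 (first cousins share one grandparent pair — two paths of length 4: r = 2·(1/2)^4 = 1/8).
Summing one r·B term per recipient: 4·0.25·0.102 + 4·0.25·0.443 + 2·0.25·0.0194 + 2·0.125·0.421 = 0.65995.
0.65995 < 1.1: the indirect benefit is less than the cost.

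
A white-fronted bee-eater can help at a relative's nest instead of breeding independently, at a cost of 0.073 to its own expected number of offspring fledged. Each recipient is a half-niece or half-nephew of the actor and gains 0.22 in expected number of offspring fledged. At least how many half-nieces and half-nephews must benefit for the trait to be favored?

3

r to a half-niece or half-nephew = 0.125 (half-aunt/uncle↔niece/nephew: one path of length 3: r = (1/2)^3 = 1/8).
Hamilton's rule: n·r·B > C  ⇒  n > C/(r·B) = 0.073/(0.125·0.22) = 2.655.
The smallest integer exceeding 2.655 is 3.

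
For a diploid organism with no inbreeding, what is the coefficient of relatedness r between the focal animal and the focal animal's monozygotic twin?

Each parent–offspring link contributes a factor of 1/2, and independent paths through distinct common ancestors add.
Monozygotic twins share every allele identical by descent: r = 1.

1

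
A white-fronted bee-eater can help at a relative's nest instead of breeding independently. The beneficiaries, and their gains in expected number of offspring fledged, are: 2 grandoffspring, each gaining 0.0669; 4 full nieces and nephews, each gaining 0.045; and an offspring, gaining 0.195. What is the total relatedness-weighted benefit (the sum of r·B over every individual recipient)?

r to a grandoffspring = 0.25 (two parent–offspring links: r = (1/2)^2 = 1/4).
r to a full niece or nephew = 0.25 (full aunt/uncle↔niece/nephew: two paths of length 3 through the shared grandparent pair: r = 2·(1/2)^3 = 1/4).
r to an offspring = 0.5 (one parent–offspring link: r = (1/2)^1 = 1/2).
Summing one r·B term per recipient: 2·0.25·0.0669 + 4·0.25·0.045 + 1·0.5·0.195 = 0.17595.

0.17595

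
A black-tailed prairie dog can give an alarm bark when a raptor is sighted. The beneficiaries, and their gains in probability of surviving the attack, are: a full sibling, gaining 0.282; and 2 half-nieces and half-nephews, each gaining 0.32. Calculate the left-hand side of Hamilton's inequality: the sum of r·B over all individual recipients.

r to a full sibling = 0.5 (full sibs share both parents — two paths of length 2: r = 2·(1/2)^2 = 1/2).
r to a half-niece or half-nephew = 0.125 (half-aunt/uncle↔niece/nephew: one path of length 3: r = (1/2)^3 = 1/8).
Summing one r·B term per recipient: 1·0.5·0.282 + 2·0.125·0.32 = 0.221.

0.221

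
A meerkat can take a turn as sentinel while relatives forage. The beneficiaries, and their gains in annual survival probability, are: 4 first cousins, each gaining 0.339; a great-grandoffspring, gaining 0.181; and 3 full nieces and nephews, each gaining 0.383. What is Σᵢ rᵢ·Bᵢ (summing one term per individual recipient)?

0.479375

r to a first cousin = 0.125 (first cousins share one grandparent pair — two paths of length 4: r = 2·(1/2)^4 = 1/8).
r to a great-grandoffspring = 0.125 (three parent–offspring links: r = (1/2)^3 = 1/8).
r to a full niece or nephew = 1/4 (full aunt/uncle↔niece/nephew: two paths of length 3 through the shared grandparent pair: r = 2·(1/2)^3 = 1/4).
Summing one r·B term per recipient: 4·0.125·0.339 + 1·0.125·0.181 + 3·0.25·0.383 = 0.479375.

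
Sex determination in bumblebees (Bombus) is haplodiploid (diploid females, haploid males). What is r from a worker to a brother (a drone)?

0.25

Her haploid brother carries none of their father's genes and a random half of their mother's genome; that half matches the maternal half of her own genome with probability 1/2: r = 1/2 · 1/2 = 1/4.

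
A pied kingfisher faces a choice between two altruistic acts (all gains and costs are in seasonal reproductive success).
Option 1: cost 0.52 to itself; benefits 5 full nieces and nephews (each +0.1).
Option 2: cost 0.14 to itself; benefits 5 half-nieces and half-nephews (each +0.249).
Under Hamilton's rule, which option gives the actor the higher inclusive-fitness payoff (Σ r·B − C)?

Option 1: r to a full niece or nephew = 0.25.
Option 1: Σ r·B − C = (5·0.25·0.1) − 0.52 = -0.395.
Option 2: r to a half-niece or half-nephew = 0.125.
Option 2: Σ r·B − C = (5·0.125·0.249) − 0.14 = 0.015625.
Option 2 has the higher net inclusive-fitness payoff.

Option 2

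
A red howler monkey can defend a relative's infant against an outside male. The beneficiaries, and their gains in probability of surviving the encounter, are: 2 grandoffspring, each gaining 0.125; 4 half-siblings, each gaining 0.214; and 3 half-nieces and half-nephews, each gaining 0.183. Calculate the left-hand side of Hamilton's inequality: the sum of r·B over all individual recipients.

r to a grandoffspring = 0.25 (two parent–offspring links: r = (1/2)^2 = 1/4).
r to a half-sibling = 1/4 (half-sibs share one parent — one path of length 2: r = (1/2)^2 = 1/4).
r to a half-niece or half-nephew = 1/8 (half-aunt/uncle↔niece/nephew: one path of length 3: r = (1/2)^3 = 1/8).
Summing one r·B term per recipient: 2·0.25·0.125 + 4·0.25·0.214 + 3·0.125·0.183 = 0.345125.

0.345125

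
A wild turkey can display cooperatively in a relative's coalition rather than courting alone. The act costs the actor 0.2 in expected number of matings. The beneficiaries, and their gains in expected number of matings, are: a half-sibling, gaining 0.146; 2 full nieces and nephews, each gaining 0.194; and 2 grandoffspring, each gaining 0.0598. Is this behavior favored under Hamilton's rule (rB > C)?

Hamilton's rule: the trait is favored when the sum of r·B over every recipient exceeds the actor's cost C.
r to a half-sibling = 0.25 (half-sibs share one parent — one path of length 2: r = (1/2)^2 = 1/4).
r to a full niece or nephew = 1/4 (full aunt/uncle↔niece/nephew: two paths of length 3 through the shared grandparent pair: r = 2·(1/2)^3 = 1/4).
r to a grandoffspring = 0.25 (two parent–offspring links: r = (1/2)^2 = 1/4).
Summing one r·B term per recipient: 1·0.25·0.146 + 2·0.25·0.194 + 2·0.25·0.0598 = 0.1634.
0.1634 < 0.2: the indirect benefit is less than the cost.

No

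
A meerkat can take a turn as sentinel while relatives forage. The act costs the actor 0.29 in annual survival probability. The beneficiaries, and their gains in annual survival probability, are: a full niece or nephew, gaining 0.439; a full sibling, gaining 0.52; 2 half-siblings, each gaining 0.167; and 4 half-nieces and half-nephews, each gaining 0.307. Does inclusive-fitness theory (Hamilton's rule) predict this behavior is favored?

Yes

Hamilton's rule: the trait is favored when the sum of r·B over every recipient exceeds the actor's cost C.
r to a full niece or nephew = 1/4 (full aunt/uncle↔niece/nephew: two paths of length 3 through the shared grandparent pair: r = 2·(1/2)^3 = 1/4).
r to a full sibling = 1/2 (full sibs share both parents — two paths of length 2: r = 2·(1/2)^2 = 1/2).
r to a half-sibling = 0.25 (half-sibs share one parent — one path of length 2: r = (1/2)^2 = 1/4).
r to a half-niece or half-nephew = 1/8 (half-aunt/uncle↔niece/nephew: one path of length 3: r = (1/2)^3 = 1/8).
Summing one r·B term per recipient: 1·0.25·0.439 + 1·0.5·0.52 + 2·0.25·0.167 + 4·0.125·0.307 = 0.60675.
0.60675 > 0.29: the indirect benefit exceeds the cost.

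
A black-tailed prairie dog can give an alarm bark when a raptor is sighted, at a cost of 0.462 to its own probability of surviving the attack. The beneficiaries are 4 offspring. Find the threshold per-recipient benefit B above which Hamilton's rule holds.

0.231

r to an offspring = 1/2 (one parent–offspring link: r = (1/2)^1 = 1/2).
Hamilton's rule with n recipients of equal r: n·r·B > C, so B > C/(n·r) = 0.462/(4·0.5) = 0.231.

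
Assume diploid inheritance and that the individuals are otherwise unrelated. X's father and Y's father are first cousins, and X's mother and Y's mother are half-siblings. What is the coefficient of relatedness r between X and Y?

With two independent routes of shared ancestry, r is the sum of the two contributions.
X and Y are related in two ways: second cousins through their fathers (r = 1/32) and half first cousins through their mothers (r = 1/16).
r = 1/32 + 1/16 = 0.09375.

0.09375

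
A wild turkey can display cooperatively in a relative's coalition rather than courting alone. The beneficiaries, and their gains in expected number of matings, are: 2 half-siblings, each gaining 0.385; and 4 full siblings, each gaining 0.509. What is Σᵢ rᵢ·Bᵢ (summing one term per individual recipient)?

1.2105

r to a half-sibling = 1/4 (half-sibs share one parent — one path of length 2: r = (1/2)^2 = 1/4).
r to a full sibling = 0.5 (full sibs share both parents — two paths of length 2: r = 2·(1/2)^2 = 1/2).
Summing one r·B term per recipient: 2·0.25·0.385 + 4·0.5·0.509 = 1.2105.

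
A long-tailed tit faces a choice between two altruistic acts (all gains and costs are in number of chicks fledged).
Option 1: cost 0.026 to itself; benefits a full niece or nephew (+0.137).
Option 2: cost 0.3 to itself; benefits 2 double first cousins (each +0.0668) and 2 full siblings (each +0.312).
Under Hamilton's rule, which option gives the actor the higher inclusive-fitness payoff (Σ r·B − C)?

Option 2

Option 1: r to a full niece or nephew = 0.25.
Option 1: Σ r·B − C = (1·0.25·0.137) − 0.026 = 0.00825.
Option 2: r to a double first cousin = 0.25.
Option 2: r to a full sibling = 0.5.
Option 2: Σ r·B − C = (2·0.25·0.0668 + 2·0.5·0.312) − 0.3 = 0.0454.
Option 2 has the higher net inclusive-fitness payoff.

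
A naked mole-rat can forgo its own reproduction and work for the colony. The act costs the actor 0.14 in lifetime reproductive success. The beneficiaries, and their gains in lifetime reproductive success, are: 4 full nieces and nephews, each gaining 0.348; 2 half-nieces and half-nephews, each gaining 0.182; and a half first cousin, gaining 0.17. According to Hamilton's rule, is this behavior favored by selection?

Yes

Hamilton's rule: the trait is favored when the sum of r·B over every recipient exceeds the actor's cost C.
r to a full niece or nephew = 1/4 (full aunt/uncle↔niece/nephew: two paths of length 3 through the shared grandparent pair: r = 2·(1/2)^3 = 1/4).
r to a half-niece or half-nephew = 1/8 (half-aunt/uncle↔niece/nephew: one path of length 3: r = (1/2)^3 = 1/8).
r to a half first cousin = 0.0625 (half first cousins share one grandparent — one path of length 4: r = (1/2)^4 = 1/16).
Summing one r·B term per recipient: 4·0.25·0.348 + 2·0.125·0.182 + 1·0.0625·0.17 = 0.404125.
0.404125 > 0.14: the indirect benefit exceeds the cost.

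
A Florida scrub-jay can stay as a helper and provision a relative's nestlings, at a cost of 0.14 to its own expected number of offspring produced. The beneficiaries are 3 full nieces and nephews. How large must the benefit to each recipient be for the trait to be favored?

r to a full niece or nephew = 1/4 (full aunt/uncle↔niece/nephew: two paths of length 3 through the shared grandparent pair: r = 2·(1/2)^3 = 1/4).
Hamilton's rule with n recipients of equal r: n·r·B > C, so B > C/(n·r) = 0.14/(3·0.25) = 0.1867.

0.1867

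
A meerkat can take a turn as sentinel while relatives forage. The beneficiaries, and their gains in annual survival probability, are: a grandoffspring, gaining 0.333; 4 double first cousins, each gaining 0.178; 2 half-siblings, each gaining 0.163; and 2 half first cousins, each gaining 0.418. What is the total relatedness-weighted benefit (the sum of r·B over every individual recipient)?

0.395

r to a grandoffspring = 1/4 (two parent–offspring links: r = (1/2)^2 = 1/4).
r to a double first cousin = 1/4 (double first cousins share both grandparent pairs — four paths of length 4: r = 4·(1/2)^4 = 1/4).
r to a half-sibling = 0.25 (half-sibs share one parent — one path of length 2: r = (1/2)^2 = 1/4).
r to a half first cousin = 1/16 (half first cousins share one grandparent — one path of length 4: r = (1/2)^4 = 1/16).
Summing one r·B term per recipient: 1·0.25·0.333 + 4·0.25·0.178 + 2·0.25·0.163 + 2·0.0625·0.418 = 0.395.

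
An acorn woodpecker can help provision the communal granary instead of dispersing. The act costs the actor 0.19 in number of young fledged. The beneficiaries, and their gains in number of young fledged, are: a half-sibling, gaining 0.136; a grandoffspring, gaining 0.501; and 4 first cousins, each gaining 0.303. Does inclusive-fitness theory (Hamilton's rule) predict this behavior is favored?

Yes

Hamilton's rule: the trait is favored when the sum of r·B over every recipient exceeds the actor's cost C.
r to a half-sibling = 0.25 (half-sibs share one parent — one path of length 2: r = (1/2)^2 = 1/4).
r to a grandoffspring = 0.25 (two parent–offspring links: r = (1/2)^2 = 1/4).
r to a first cousin = 1/8 (first cousins share one grandparent pair — two paths of length 4: r = 2·(1/2)^4 = 1/8).
Summing one r·B term per recipient: 1·0.25·0.136 + 1·0.25·0.501 + 4·0.125·0.303 = 0.31075.
0.31075 > 0.19: the indirect benefit exceeds the cost.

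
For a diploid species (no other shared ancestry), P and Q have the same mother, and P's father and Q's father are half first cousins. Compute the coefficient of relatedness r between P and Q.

Independent pedigree routes through distinct common ancestors add.
P and Q are related in two ways: half-sibs through their shared mother (r = 1/4) and half second cousins through their fathers (r = 1/64).
r = 1/4 + 1/64 = 0.265625.

0.265625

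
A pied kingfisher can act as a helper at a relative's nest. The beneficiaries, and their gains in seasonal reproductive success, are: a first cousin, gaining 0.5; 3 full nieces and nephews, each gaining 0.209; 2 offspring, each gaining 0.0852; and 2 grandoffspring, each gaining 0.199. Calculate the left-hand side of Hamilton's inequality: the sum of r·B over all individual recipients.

0.40395

r to a first cousin = 0.125 (first cousins share one grandparent pair — two paths of length 4: r = 2·(1/2)^4 = 1/8).
r to a full niece or nephew = 1/4 (full aunt/uncle↔niece/nephew: two paths of length 3 through the shared grandparent pair: r = 2·(1/2)^3 = 1/4).
r to an offspring = 1/2 (one parent–offspring link: r = (1/2)^1 = 1/2).
r to a grandoffspring = 1/4 (two parent–offspring links: r = (1/2)^2 = 1/4).
Summing one r·B term per recipient: 1·0.125·0.5 + 3·0.25·0.209 + 2·0.5·0.0852 + 2·0.25·0.199 = 0.40395.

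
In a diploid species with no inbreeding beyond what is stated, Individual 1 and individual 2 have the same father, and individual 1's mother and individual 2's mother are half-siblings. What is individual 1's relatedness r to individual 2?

With two independent routes of shared ancestry, r is the sum of the two contributions.
Individual 1 and individual 2 are related in two ways: half-sibs through their shared father (r = 1/4) and half first cousins through their mothers (r = 1/16).
r = 1/4 + 1/16 = 5/16 = 0.3125.

0.3125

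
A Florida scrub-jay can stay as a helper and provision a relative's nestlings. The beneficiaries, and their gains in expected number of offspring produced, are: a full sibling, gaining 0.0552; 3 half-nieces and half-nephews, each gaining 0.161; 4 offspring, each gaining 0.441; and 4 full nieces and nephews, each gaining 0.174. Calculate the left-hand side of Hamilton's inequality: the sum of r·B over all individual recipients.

1.143975

r to a full sibling = 0.5 (full sibs share both parents — two paths of length 2: r = 2·(1/2)^2 = 1/2).
r to a half-niece or half-nephew = 0.125 (half-aunt/uncle↔niece/nephew: one path of length 3: r = (1/2)^3 = 1/8).
r to an offspring = 0.5 (one parent–offspring link: r = (1/2)^1 = 1/2).
r to a full niece or nephew = 0.25 (full aunt/uncle↔niece/nephew: two paths of length 3 through the shared grandparent pair: r = 2·(1/2)^3 = 1/4).
Summing one r·B term per recipient: 1·0.5·0.0552 + 3·0.125·0.161 + 4·0.5·0.441 + 4·0.25·0.174 = 1.143975.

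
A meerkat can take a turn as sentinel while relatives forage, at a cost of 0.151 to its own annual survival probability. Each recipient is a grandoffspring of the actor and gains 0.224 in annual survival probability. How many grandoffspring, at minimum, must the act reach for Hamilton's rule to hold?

3

r to a grandoffspring = 0.25 (two parent–offspring links: r = (1/2)^2 = 1/4).
Hamilton's rule: n·r·B > C  ⇒  n > C/(r·B) = 0.151/(0.25·0.224) = 2.696.
The smallest integer exceeding 2.696 is 3.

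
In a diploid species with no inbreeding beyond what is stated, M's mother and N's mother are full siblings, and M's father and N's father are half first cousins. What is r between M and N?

Independent pedigree routes through distinct common ancestors add.
M and N are related in two ways: first cousins through their mothers (r = 1/8) and half second cousins through their fathers (r = 1/64).
r = 1/8 + 1/64 = 0.140625.

0.140625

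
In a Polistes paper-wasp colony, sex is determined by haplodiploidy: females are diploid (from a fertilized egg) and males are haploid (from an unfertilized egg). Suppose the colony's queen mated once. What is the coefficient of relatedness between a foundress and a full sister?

0.75

Haplodiploid full sisters inherit their father's entire haploid genome identically (contributing 1/2) and on average half of their mother's contribution (1/2 · 1/2 = 1/4); r = 1/2 + 1/4 = 3/4.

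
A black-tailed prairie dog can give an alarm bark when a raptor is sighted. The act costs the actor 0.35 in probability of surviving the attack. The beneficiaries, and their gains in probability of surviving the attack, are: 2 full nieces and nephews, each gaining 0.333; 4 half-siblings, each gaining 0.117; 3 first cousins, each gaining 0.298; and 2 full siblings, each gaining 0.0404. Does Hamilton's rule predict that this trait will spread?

Yes

Hamilton's rule: the trait is favored when the sum of r·B over every recipient exceeds the actor's cost C.
r to a full niece or nephew = 0.25 (full aunt/uncle↔niece/nephew: two paths of length 3 through the shared grandparent pair: r = 2·(1/2)^3 = 1/4).
r to a half-sibling = 0.25 (half-sibs share one parent — one path of length 2: r = (1/2)^2 = 1/4).
r to a first cousin = 0.125 (first cousins share one grandparent pair — two paths of length 4: r = 2·(1/2)^4 = 1/8).
r to a full sibling = 0.5 (full sibs share both parents — two paths of length 2: r = 2·(1/2)^2 = 1/2).
Summing one r·B term per recipient: 2·0.25·0.333 + 4·0.25·0.117 + 3·0.125·0.298 + 2·0.5·0.0404 = 0.43565.
0.43565 > 0.35: the indirect benefit exceeds the cost.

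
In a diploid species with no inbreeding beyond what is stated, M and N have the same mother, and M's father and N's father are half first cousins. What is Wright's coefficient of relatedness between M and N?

With two independent routes of shared ancestry, r is the sum of the two contributions.
M and N are related in two ways: half-sibs through their shared mother (r = 1/4) and half second cousins through their fathers (r = 1/64).
r = 1/4 + 1/64 = 17/64 = 0.265625.

0.265625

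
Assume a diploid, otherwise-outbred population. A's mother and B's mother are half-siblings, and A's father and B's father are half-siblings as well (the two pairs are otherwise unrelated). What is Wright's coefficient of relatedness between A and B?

0.125

Wright's path rule: contributions from independent ancestry routes add.
A and B are related in two ways: half first cousins through their mothers (r = 1/16) and half first cousins through their fathers (r = 1/16).
r = 1/16 + 1/16 = 1/8 = 0.125.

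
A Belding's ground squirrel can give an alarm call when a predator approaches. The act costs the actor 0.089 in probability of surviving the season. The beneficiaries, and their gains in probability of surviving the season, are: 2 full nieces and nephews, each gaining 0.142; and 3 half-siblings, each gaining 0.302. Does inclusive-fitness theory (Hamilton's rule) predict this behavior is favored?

Hamilton's rule: the trait is favored when the sum of r·B over every recipient exceeds the actor's cost C.
r to a full niece or nephew = 1/4 (full aunt/uncle↔niece/nephew: two paths of length 3 through the shared grandparent pair: r = 2·(1/2)^3 = 1/4).
r to a half-sibling = 0.25 (half-sibs share one parent — one path of length 2: r = (1/2)^2 = 1/4).
Summing one r·B term per recipient: 2·0.25·0.142 + 3·0.25·0.302 = 0.2975.
0.2975 > 0.089: the indirect benefit exceeds the cost.

Yes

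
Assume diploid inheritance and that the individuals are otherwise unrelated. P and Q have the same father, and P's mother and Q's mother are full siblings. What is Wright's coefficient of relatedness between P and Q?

Relatedness sums over independent paths through distinct common ancestors.
P and Q are related in two ways: half-sibs through their shared father (r = 1/4) and first cousins through their mothers (r = 1/8).
r = 1/4 + 1/8 = 3/8 = 0.375.

0.375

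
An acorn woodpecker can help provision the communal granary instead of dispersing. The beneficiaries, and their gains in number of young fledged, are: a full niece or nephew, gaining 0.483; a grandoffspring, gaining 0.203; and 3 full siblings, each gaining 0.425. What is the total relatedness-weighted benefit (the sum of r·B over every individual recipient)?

0.809

r to a full niece or nephew = 1/4 (full aunt/uncle↔niece/nephew: two paths of length 3 through the shared grandparent pair: r = 2·(1/2)^3 = 1/4).
r to a grandoffspring = 0.25 (two parent–offspring links: r = (1/2)^2 = 1/4).
r to a full sibling = 1/2 (full sibs share both parents — two paths of length 2: r = 2·(1/2)^2 = 1/2).
Summing one r·B term per recipient: 1·0.25·0.483 + 1·0.25·0.203 + 3·0.5·0.425 = 0.809.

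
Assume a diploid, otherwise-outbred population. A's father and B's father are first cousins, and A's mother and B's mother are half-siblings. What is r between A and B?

Wright's path rule: contributions from independent ancestry routes add.
A and B are related in two ways: second cousins through their fathers (r = 1/32) and half first cousins through their mothers (r = 1/16).
r = 1/32 + 1/16 = 3/32 = 0.09375.

0.09375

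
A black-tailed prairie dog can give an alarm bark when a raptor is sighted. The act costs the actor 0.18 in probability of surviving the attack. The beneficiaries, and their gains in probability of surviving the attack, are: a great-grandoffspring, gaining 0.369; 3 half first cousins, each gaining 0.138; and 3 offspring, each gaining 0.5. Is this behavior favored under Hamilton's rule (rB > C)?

Yes

Hamilton's rule: the trait is favored when the sum of r·B over every recipient exceeds the actor's cost C.
r to a great-grandoffspring = 0.125 (three parent–offspring links: r = (1/2)^3 = 1/8).
r to a half first cousin = 0.0625 (half first cousins share one grandparent — one path of length 4: r = (1/2)^4 = 1/16).
r to an offspring = 0.5 (one parent–offspring link: r = (1/2)^1 = 1/2).
Summing one r·B term per recipient: 1·0.125·0.369 + 3·0.0625·0.138 + 3·0.5·0.5 = 0.822.
0.822 > 0.18: the indirect benefit exceeds the cost.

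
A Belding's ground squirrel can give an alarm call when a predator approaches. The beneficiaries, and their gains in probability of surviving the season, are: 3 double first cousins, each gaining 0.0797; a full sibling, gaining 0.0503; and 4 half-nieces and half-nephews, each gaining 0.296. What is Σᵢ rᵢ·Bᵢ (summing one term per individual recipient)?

r to a double first cousin = 1/4 (double first cousins share both grandparent pairs — four paths of length 4: r = 4·(1/2)^4 = 1/4).
r to a full sibling = 1/2 (full sibs share both parents — two paths of length 2: r = 2·(1/2)^2 = 1/2).
r to a half-niece or half-nephew = 0.125 (half-aunt/uncle↔niece/nephew: one path of length 3: r = (1/2)^3 = 1/8).
Summing one r·B term per recipient: 3·0.25·0.0797 + 1·0.5·0.0503 + 4·0.125·0.296 = 0.232925.

0.232925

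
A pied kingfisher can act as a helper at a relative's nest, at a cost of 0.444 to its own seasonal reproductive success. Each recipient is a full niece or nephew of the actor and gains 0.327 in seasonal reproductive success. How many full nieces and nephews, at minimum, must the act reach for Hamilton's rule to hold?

r to a full niece or nephew = 1/4 (full aunt/uncle↔niece/nephew: two paths of length 3 through the shared grandparent pair: r = 2·(1/2)^3 = 1/4).
Hamilton's rule: n·r·B > C  ⇒  n > C/(r·B) = 0.444/(0.25·0.327) = 5.431.
The smallest integer exceeding 5.431 is 6.

6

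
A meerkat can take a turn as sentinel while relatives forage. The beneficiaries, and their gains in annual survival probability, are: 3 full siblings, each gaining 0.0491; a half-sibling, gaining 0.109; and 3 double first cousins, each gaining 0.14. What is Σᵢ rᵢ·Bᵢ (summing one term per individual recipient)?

0.2059

r to a full sibling = 1/2 (full sibs share both parents — two paths of length 2: r = 2·(1/2)^2 = 1/2).
r to a half-sibling = 0.25 (half-sibs share one parent — one path of length 2: r = (1/2)^2 = 1/4).
r to a double first cousin = 0.25 (double first cousins share both grandparent pairs — four paths of length 4: r = 4·(1/2)^4 = 1/4).
Summing one r·B term per recipient: 3·0.5·0.0491 + 1·0.25·0.109 + 3·0.25·0.14 = 0.2059.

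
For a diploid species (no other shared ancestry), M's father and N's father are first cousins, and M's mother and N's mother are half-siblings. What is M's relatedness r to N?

Independent pedigree routes through distinct common ancestors add.
M and N are related in two ways: second cousins through their fathers (r = 1/32) and half first cousins through their mothers (r = 1/16).
r = 1/32 + 1/16 = 3/32 = 0.09375.

0.09375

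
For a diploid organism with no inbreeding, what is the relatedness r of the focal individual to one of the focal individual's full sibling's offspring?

Each parent–offspring link contributes a factor of 1/2, and independent paths through distinct common ancestors add.
Full aunt/uncle↔niece/nephew: two paths of length 3 through the shared grandparent pair: r = 2·(1/2)^3 = 1/4.

0.25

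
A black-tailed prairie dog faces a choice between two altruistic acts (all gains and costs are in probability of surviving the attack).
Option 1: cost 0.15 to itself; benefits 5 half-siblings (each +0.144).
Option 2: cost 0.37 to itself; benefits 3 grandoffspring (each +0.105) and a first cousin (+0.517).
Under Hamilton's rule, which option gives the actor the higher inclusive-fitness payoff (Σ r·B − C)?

Option 1

Option 1: r to a half-sibling = 0.25.
Option 1: Σ r·B − C = (5·0.25·0.144) − 0.15 = 0.03.
Option 2: r to a grandoffspring = 0.25.
Option 2: r to a first cousin = 0.125.
Option 2: Σ r·B − C = (3·0.25·0.105 + 1·0.125·0.517) − 0.37 = -0.226625.
Option 1 has the higher net inclusive-fitness payoff.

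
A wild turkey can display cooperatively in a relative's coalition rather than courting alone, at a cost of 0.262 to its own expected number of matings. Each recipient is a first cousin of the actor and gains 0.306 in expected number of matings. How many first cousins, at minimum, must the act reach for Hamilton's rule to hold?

r to a first cousin = 0.125 (first cousins share one grandparent pair — two paths of length 4: r = 2·(1/2)^4 = 1/8).
Hamilton's rule: n·r·B > C  ⇒  n > C/(r·B) = 0.262/(0.125·0.306) = 6.85.
The smallest integer exceeding 6.85 is 7.

7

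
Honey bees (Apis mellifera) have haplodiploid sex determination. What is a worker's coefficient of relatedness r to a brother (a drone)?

Her haploid brother carries none of their father's genes and a random half of their mother's genome; that half matches the maternal half of her own genome with probability 1/2: r = 1/2 · 1/2 = 1/4.

0.25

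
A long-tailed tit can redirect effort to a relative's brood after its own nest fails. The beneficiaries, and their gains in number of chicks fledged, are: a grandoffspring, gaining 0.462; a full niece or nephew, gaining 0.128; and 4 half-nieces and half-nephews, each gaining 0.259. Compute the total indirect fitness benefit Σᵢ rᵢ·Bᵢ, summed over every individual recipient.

0.277

r to a grandoffspring = 0.25 (two parent–offspring links: r = (1/2)^2 = 1/4).
r to a full niece or nephew = 1/4 (full aunt/uncle↔niece/nephew: two paths of length 3 through the shared grandparent pair: r = 2·(1/2)^3 = 1/4).
r to a half-niece or half-nephew = 1/8 (half-aunt/uncle↔niece/nephew: one path of length 3: r = (1/2)^3 = 1/8).
Summing one r·B term per recipient: 1·0.25·0.462 + 1·0.25·0.128 + 4·0.125·0.259 = 0.277.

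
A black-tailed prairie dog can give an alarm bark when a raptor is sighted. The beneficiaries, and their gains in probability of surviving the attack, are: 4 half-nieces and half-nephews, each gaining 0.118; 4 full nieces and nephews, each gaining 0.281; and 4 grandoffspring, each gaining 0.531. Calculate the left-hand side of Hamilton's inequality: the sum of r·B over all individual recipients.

r to a half-niece or half-nephew = 0.125 (half-aunt/uncle↔niece/nephew: one path of length 3: r = (1/2)^3 = 1/8).
r to a full niece or nephew = 0.25 (full aunt/uncle↔niece/nephew: two paths of length 3 through the shared grandparent pair: r = 2·(1/2)^3 = 1/4).
r to a grandoffspring = 1/4 (two parent–offspring links: r = (1/2)^2 = 1/4).
Summing one r·B term per recipient: 4·0.125·0.118 + 4·0.25·0.281 + 4·0.25·0.531 = 0.871.

0.871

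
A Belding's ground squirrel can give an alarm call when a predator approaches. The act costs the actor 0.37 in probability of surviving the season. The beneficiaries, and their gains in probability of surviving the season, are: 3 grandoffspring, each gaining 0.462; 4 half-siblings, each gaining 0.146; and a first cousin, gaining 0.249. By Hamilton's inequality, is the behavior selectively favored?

Yes

Hamilton's rule: the trait is favored when the sum of r·B over every recipient exceeds the actor's cost C.
r to a grandoffspring = 1/4 (two parent–offspring links: r = (1/2)^2 = 1/4).
r to a half-sibling = 0.25 (half-sibs share one parent — one path of length 2: r = (1/2)^2 = 1/4).
r to a first cousin = 0.125 (first cousins share one grandparent pair — two paths of length 4: r = 2·(1/2)^4 = 1/8).
Summing one r·B term per recipient: 3·0.25·0.462 + 4·0.25·0.146 + 1·0.125·0.249 = 0.523625.
0.523625 > 0.37: the indirect benefit exceeds the cost.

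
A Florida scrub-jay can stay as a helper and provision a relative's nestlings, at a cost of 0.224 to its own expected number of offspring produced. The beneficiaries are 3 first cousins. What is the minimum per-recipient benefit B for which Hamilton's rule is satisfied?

r to a first cousin = 1/8 (first cousins share one grandparent pair — two paths of length 4: r = 2·(1/2)^4 = 1/8).
Hamilton's rule with n recipients of equal r: n·r·B > C, so B > C/(n·r) = 0.224/(3·0.125) = 0.5973.

0.5973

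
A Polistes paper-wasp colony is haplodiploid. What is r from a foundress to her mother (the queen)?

One meiotic link between diploid queen and diploid daughter: r = 1/2.

0.5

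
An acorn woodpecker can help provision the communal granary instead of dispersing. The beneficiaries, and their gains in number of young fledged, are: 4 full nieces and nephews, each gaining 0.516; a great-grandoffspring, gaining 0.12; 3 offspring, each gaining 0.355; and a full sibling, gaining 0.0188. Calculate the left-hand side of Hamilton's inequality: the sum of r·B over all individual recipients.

r to a full niece or nephew = 0.25 (full aunt/uncle↔niece/nephew: two paths of length 3 through the shared grandparent pair: r = 2·(1/2)^3 = 1/4).
r to a great-grandoffspring = 1/8 (three parent–offspring links: r = (1/2)^3 = 1/8).
r to an offspring = 1/2 (one parent–offspring link: r = (1/2)^1 = 1/2).
r to a full sibling = 1/2 (full sibs share both parents — two paths of length 2: r = 2·(1/2)^2 = 1/2).
Summing one r·B term per recipient: 4·0.25·0.516 + 1·0.125·0.12 + 3·0.5·0.355 + 1·0.5·0.0188 = 1.0729.

1.0729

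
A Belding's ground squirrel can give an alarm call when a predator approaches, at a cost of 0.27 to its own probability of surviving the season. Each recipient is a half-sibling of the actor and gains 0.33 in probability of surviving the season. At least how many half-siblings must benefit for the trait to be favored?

r to a half-sibling = 1/4 (half-sibs share one parent — one path of length 2: r = (1/2)^2 = 1/4).
Hamilton's rule: n·r·B > C  ⇒  n > C/(r·B) = 0.27/(0.25·0.33) = 3.273.
The smallest integer exceeding 3.273 is 4.

4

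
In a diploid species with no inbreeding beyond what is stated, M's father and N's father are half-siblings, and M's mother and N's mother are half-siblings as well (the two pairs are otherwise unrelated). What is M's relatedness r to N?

0.125

Independent pedigree routes through distinct common ancestors add.
M and N are related in two ways: half first cousins through their fathers (r = 1/16) and half first cousins through their mothers (r = 1/16).
r = 1/16 + 1/16 = 0.125.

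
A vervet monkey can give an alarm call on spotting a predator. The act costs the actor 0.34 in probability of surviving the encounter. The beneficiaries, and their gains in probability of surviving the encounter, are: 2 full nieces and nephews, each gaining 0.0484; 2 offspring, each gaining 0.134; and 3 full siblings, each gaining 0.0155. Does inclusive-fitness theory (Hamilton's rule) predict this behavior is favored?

No

Hamilton's rule: the trait is favored when the sum of r·B over every recipient exceeds the actor's cost C.
r to a full niece or nephew = 1/4 (full aunt/uncle↔niece/nephew: two paths of length 3 through the shared grandparent pair: r = 2·(1/2)^3 = 1/4).
r to an offspring = 0.5 (one parent–offspring link: r = (1/2)^1 = 1/2).
r to a full sibling = 1/2 (full sibs share both parents — two paths of length 2: r = 2·(1/2)^2 = 1/2).
Summing one r·B term per recipient: 2·0.25·0.0484 + 2·0.5·0.134 + 3·0.5·0.0155 = 0.18145.
0.18145 < 0.34: the indirect benefit is less than the cost.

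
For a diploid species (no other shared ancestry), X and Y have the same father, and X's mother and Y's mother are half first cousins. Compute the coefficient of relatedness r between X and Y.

0.265625

With two independent routes of shared ancestry, r is the sum of the two contributions.
X and Y are related in two ways: half-sibs through their shared father (r = 1/4) and half second cousins through their mothers (r = 1/64).
r = 1/4 + 1/64 = 17/64 = 0.265625.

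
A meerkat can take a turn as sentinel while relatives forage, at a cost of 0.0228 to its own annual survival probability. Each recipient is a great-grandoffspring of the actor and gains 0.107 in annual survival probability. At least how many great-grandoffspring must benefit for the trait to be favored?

2

r to a great-grandoffspring = 0.125 (three parent–offspring links: r = (1/2)^3 = 1/8).
Hamilton's rule: n·r·B > C  ⇒  n > C/(r·B) = 0.0228/(0.125·0.107) = 1.705.
The smallest integer exceeding 1.705 is 2.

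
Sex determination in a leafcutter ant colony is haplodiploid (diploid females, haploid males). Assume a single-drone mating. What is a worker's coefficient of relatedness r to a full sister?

0.75

Haplodiploid full sisters inherit their father's entire haploid genome identically (contributing 1/2) and on average half of their mother's contribution (1/2 · 1/2 = 1/4); r = 1/2 + 1/4 = 3/4.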